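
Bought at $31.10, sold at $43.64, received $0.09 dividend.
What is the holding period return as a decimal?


Formula: HPR = (P1 - P0 + D) / P0
Gain: $43.64 - $31.10 + $0.09 = $12.63
HPR = $12.63 / $31.10 = 0.4061

0.4061


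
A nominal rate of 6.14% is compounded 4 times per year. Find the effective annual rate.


Formula: EAR = (1 + r/m)^m - 1
Period rate: r/m = 0.0614 / 4 = 0.01535
Compounding: (1 + 0.01535)^4 = 1.062828
EAR = 1.062828 - 1 = 0.062828

0.062828


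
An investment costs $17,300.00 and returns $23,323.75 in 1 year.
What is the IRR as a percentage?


Formula: IRR = C1/C0 - 1
Substituting: IRR = $23,323.75 / $17,300.00 - 1
Ratio: 1.348194 - 1 = 0.348194
IRR = 34.8194%

34.8194%


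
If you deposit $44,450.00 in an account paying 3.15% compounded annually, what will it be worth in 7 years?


Formula: FV = P * (1 + r)^n
Substituting: FV = $44,450.00 * (1 + 0.0315)^7
Growth factor: (1.0315)^7 = 1.242466
FV = $44,450.00 * 1.242466 = $55,227.63

$55,227.63


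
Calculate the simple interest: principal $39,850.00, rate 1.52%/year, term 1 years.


Formula: I = P * r * t
Substituting: I = $39,850.00 * 0.0152 * 1
Step: I = $39,850.00 * 0.0152
I = $605.72

$605.72


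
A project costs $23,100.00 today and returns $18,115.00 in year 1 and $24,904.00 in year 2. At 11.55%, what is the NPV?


Formula: NPV = C0 + C1/(1+r) + C2/(1+r)^2
Discount C1: $18,115.00 / (1 + 0.1155) = $16,239.35
Discount C2: $24,904.00 / (1 + 0.1155)^2 = $20,013.82
NPV = -$23,100.00 + $16,239.35 + $20,013.82 = $13,153.17

$13,153.17


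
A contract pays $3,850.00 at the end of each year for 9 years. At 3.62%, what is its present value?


Formula: PV = PMT * (1 - (1+r)^(-n)) / r
Discount factor: (1 + 0.0362)^(-9) = 0.726119
Bracket: 1 - 0.726119 = 0.273881
PV = $3,850.00 * 0.273881 / 0.0362 = $29,128.24

$29,128.24


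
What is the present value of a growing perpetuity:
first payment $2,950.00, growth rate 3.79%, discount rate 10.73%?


Formula: PV = C / (r - g)
Spread: r - g = 0.1073 - 0.0379 = 0.0694
Substituting: PV = $2,950.00 / 0.0694
PV = $42,507.20

$42,507.20


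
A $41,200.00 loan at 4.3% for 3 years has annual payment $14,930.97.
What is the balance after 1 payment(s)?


Formula: Balance = PV*(1+r)^k - PMT*((1+r)^k - 1)/r
Growth: (1 + 0.043)^1 = 1.043
Accumulated factor: ((1+r)^k - 1)/r = 1.0
Balance = $41,200.00 * 1.043 - $14,930.97 * 1.0
Balance = $28,040.63

$28,040.63


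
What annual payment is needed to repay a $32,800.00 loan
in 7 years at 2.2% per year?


Formula: PMT = PV * r / (1 - (1+r)^(-n))
Denominator: 1 - (1 + 0.022)^(-7) = 0.141296
Numerator: $32,800.00 * 0.022 = 721.6
PMT = 721.6 / 0.141296 = $5,107.03

$5,107.03


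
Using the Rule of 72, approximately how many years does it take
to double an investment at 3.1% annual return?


Formula: Years ≈ 72 / r
Substituting: Years ≈ 72 / 3.1
Years ≈ 23.2

23.2 years


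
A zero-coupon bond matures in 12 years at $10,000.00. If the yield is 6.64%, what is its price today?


Formula: Price = FV / (1 + r)^n
Substituting: Price = $10,000.00 / (1 + 0.0664)^12
Discount factor: (1.0664)^12 = 2.162926
Price = $10,000.00 / 2.162926 = $4,623.37

$4,623.37


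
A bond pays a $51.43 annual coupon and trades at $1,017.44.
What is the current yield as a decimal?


Formula: Current yield = annual coupon / price
Substituting: CY = $51.43 / $1,017.44
CY = 0.050548

0.050548


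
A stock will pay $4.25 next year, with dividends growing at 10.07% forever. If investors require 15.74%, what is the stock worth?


Formula: P = D1 / (r - g)
Spread: r - g = 0.1574 - 0.1007 = 0.0567
Substituting: P = $4.25 / 0.0567
P = $74.96

$74.96


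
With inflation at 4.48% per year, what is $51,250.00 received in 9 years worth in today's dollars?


Formula: Real value = nominal / (1 + inflation)^years
Price level: (1 + 0.0448)^9 = 1.483537
Real value = $51,250.00 / 1.483537 = $34,545.81

$34,545.81


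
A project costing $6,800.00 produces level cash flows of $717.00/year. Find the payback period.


Formula: Payback = investment / annual cash flow
Substituting: Payback = $6,800.00 / $717.00
Payback = 9.484 years

9.484 years


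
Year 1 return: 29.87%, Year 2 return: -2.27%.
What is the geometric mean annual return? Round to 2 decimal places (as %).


Formula: Geometric mean = ((1+r1)*(1+r2))^(1/2) - 1
Product: (1 + 0.2987) * (1 + -0.0227) = 1.2987 * 0.9773 = 1.26922
Square root: 1.26922^0.5 = 1.126596
Geometric mean = 1.126596 - 1 = 0.126596
As percentage: 12.66%

12.66%


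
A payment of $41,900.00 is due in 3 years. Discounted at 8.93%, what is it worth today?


Formula: PV = FV / (1 + r)^n
Substituting: PV = $41,900.00 / (1 + 0.0893)^3
Discount factor: (1.0893)^3 = 1.292536
PV = $41,900.00 / 1.292536 = $32,416.90

$32,416.90


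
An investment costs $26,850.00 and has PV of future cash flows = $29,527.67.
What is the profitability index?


Formula: PI = PV(cash flows) / initial investment
Substituting: PI = $29,527.67 / $26,850.00
PI = 1.0997

1.0997


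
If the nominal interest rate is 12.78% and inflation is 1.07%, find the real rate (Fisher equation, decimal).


Formula: (1 + r_real) = (1 + r_nom) / (1 + inflation)
Substituting: (1 + r_real) = 1.1278 / 1.0107
(1 + r_real) = 1.11586
r_real = 1.11586 - 1 = 0.11586

0.11586


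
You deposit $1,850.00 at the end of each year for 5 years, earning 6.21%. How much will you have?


Formula: FV = PMT * ((1+r)^n - 1) / r
Growth factor: (1 + 0.0621)^5 = 1.351534
Numerator: 1.351534 - 1 = 0.351534
FV = $1,850.00 * 0.351534 / 0.0621 = $10,472.44

$10,472.44


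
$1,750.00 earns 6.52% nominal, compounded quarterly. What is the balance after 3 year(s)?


Formula: FV = P * (1 + r/m)^(m*t)
Period rate: r/m = 0.0652 / 4 = 0.0163
Total periods: m*t = 4 * 3 = 12
Growth factor: (1 + 0.0163)^12 = 1.214124
FV = $1,750.00 * 1.214124 = $2,124.72

$2,124.72


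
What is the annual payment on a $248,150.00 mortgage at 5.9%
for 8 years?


Formula: PMT = PV * r / (1 - (1+r)^(-n))
Denominator: 1 - (1 + 0.059)^(-8) = 0.367832
Numerator: $248,150.00 * 0.059 = 14640.85
PMT = 14640.85 / 0.367832 = $39,803.06

$39,803.06


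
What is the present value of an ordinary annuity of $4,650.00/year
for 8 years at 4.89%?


Formula: PV = PMT * (1 - (1+r)^(-n)) / r
Discount factor: (1 + 0.0489)^(-8) = 0.682539
Bracket: 1 - 0.682539 = 0.317461
PV = $4,650.00 * 0.317461 / 0.0489 = $30,188.03

$30,188.03


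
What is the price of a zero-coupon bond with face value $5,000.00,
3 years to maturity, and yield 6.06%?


Formula: Price = FV / (1 + r)^n
Substituting: Price = $5,000.00 / (1 + 0.0606)^3
Discount factor: (1.0606)^3 = 1.19304
Price = $5,000.00 / 1.19304 = $4,190.98

$4,190.98


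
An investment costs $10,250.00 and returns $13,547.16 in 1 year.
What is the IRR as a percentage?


Formula: IRR = C1/C0 - 1
Substituting: IRR = $13,547.16 / $10,250.00 - 1
Ratio: 1.321674 - 1 = 0.321674
IRR = 32.1674%

32.1674%


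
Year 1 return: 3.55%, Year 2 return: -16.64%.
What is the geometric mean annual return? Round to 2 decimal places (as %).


Formula: Geometric mean = ((1+r1)*(1+r2))^(1/2) - 1
Product: (1 + 0.0355) * (1 + -0.1664) = 1.0355 * 0.8336 = 0.863193
Square root: 0.863193^0.5 = 0.929082
Geometric mean = 0.929082 - 1 = -0.070918
As percentage: -7.09%

-7.09%


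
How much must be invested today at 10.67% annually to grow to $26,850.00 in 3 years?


Formula: PV = FV / (1 + r)^n
Substituting: PV = $26,850.00 / (1 + 0.1067)^3
Discount factor: (1.1067)^3 = 1.355469
PV = $26,850.00 / 1.355469 = $19,808.64

$19,808.64


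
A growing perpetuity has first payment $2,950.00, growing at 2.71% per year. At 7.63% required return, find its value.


Formula: PV = C / (r - g)
Spread: r - g = 0.0763 - 0.0271 = 0.0492
Substituting: PV = $2,950.00 / 0.0492
PV = $59,959.35

$59,959.35


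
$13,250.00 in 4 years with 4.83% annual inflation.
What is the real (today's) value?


Formula: Real value = nominal / (1 + inflation)^years
Price level: (1 + 0.0483)^4 = 1.207653
Real value = $13,250.00 / 1.207653 = $10,971.69

$10,971.69


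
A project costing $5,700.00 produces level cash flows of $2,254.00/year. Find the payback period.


Formula: Payback = investment / annual cash flow
Substituting: Payback = $5,700.00 / $2,254.00
Payback = 2.5288 years

2.5288 years


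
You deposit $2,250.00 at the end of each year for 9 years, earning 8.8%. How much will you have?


Formula: FV = PMT * ((1+r)^n - 1) / r
Growth factor: (1 + 0.088)^9 = 2.136289
Numerator: 2.136289 - 1 = 1.136289
FV = $2,250.00 * 1.136289 / 0.088 = $29,052.85

$29,052.85


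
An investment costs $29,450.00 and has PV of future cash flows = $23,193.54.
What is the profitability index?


Formula: PI = PV(cash flows) / initial investment
Substituting: PI = $23,193.54 / $29,450.00
PI = 0.7876

0.7876


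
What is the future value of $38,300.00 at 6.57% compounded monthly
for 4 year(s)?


Formula: FV = P * (1 + r/m)^(m*t)
Period rate: r/m = 0.0657 / 12 = 0.005475
Total periods: m*t = 12 * 4 = 48
Growth factor: (1 + 0.005475)^48 = 1.299635
FV = $38,300.00 * 1.299635 = $49,776.01

$49,776.01


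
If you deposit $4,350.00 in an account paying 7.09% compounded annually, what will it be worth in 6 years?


Formula: FV = P * (1 + r)^n
Substituting: FV = $4,350.00 * (1 + 0.0709)^6
Growth factor: (1.0709)^6 = 1.50832
FV = $4,350.00 * 1.50832 = $6,561.19

$6,561.19


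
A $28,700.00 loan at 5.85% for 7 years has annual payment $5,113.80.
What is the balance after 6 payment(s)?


Formula: Balance = PV*(1+r)^k - PMT*((1+r)^k - 1)/r
Growth: (1 + 0.0585)^6 = 1.406518
Accumulated factor: ((1+r)^k - 1)/r = 6.949019
Balance = $28,700.00 * 1.406518 - $5,113.80 * 6.949019
Balance = $4,831.16

$4,831.16


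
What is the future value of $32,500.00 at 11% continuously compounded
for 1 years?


Formula: FV = P * e^(r*t)
Exponent: r*t = 0.11 * 1 = 0.11
e^(0.11) = 1.116278
FV = $32,500.00 * 1.116278 = $36,279.04

$36,279.04


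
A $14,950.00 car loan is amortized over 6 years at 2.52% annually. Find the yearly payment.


Formula: PMT = PV * r / (1 - (1+r)^(-n))
Denominator: 1 - (1 + 0.0252)^(-6) = 0.138712
Numerator: $14,950.00 * 0.0252 = 376.74
PMT = 376.74 / 0.138712 = $2,715.99

$2,715.99


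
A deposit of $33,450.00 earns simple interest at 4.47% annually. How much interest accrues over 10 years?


Formula: I = P * r * t
Substituting: I = $33,450.00 * 0.0447 * 10
Step: I = $33,450.00 * 0.447
I = $14,952.15

$14,952.15


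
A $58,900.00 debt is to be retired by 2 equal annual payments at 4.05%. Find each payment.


Formula: PMT = PV * r / (1 - (1+r)^(-n))
Denominator: 1 - (1 + 0.0405)^(-2) = 0.076332
Numerator: $58,900.00 * 0.0405 = 2385.45
PMT = 2385.45 / 0.076332 = $31,250.92

$31,250.92


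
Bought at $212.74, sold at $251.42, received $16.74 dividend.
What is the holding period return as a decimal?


Formula: HPR = (P1 - P0 + D) / P0
Gain: $251.42 - $212.74 + $16.74 = $55.42
HPR = $55.42 / $212.74 = 0.2605

0.2605


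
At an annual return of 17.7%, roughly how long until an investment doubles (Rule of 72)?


Formula: Years ≈ 72 / r
Substituting: Years ≈ 72 / 17.7
Years ≈ 4.1

4.1 years


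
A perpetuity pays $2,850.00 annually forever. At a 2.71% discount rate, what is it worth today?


Formula: PV = C / r
Substituting: PV = $2,850.00 / 0.0271
PV = $105,166.05

$105,166.05


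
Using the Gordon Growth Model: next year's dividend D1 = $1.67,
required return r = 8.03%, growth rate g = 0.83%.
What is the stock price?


Formula: P = D1 / (r - g)
Spread: r - g = 0.0803 - 0.0083 = 0.072
Substituting: P = $1.67 / 0.072
P = $23.19

$23.19


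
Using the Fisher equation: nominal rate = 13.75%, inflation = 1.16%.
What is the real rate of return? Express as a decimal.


Formula: (1 + r_real) = (1 + r_nom) / (1 + inflation)
Substituting: (1 + r_real) = 1.1375 / 1.0116
(1 + r_real) = 1.124456
r_real = 1.124456 - 1 = 0.124456

0.124456


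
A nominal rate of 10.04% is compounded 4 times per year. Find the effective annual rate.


Formula: EAR = (1 + r/m)^m - 1
Period rate: r/m = 0.1004 / 4 = 0.0251
Compounding: (1 + 0.0251)^4 = 1.104244
EAR = 1.104244 - 1 = 0.104244

0.104244


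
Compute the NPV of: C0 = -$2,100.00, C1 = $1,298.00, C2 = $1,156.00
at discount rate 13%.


Formula: NPV = C0 + C1/(1+r) + C2/(1+r)^2
Discount C1: $1,298.00 / (1 + 0.13) = $1,148.67
Discount C2: $1,156.00 / (1 + 0.13)^2 = $905.32
NPV = -$2,100.00 + $1,148.67 + $905.32 = -$46.01

-$46.01


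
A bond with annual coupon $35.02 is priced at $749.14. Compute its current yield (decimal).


Formula: Current yield = annual coupon / price
Substituting: CY = $35.02 / $749.14
CY = 0.046747

0.046747


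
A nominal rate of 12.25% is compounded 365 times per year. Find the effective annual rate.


Formula: EAR = (1 + r/m)^m - 1
Period rate: r/m = 0.1225 / 365 = 0.000336
Compounding: (1 + 0.000336)^365 = 1.130296
EAR = 1.130296 - 1 = 0.130296

0.130296


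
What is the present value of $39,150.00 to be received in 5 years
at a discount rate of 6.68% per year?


Formula: PV = FV / (1 + r)^n
Substituting: PV = $39,150.00 / (1 + 0.0668)^5
Discount factor: (1.0668)^5 = 1.381704
PV = $39,150.00 / 1.381704 = $28,334.58

$28,334.58


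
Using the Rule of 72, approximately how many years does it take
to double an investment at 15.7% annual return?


Formula: Years ≈ 72 / r
Substituting: Years ≈ 72 / 15.7
Years ≈ 4.6

4.6 years


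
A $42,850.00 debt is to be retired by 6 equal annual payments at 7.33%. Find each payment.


Formula: PMT = PV * r / (1 - (1+r)^(-n))
Denominator: 1 - (1 + 0.0733)^(-6) = 0.345856
Numerator: $42,850.00 * 0.0733 = 3140.905
PMT = 3140.905 / 0.345856 = $9,081.53

$9,081.53


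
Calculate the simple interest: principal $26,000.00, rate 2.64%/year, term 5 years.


Formula: I = P * r * t
Substituting: I = $26,000.00 * 0.0264 * 5
Step: I = $26,000.00 * 0.132
I = $3,432.00

$3,432.00


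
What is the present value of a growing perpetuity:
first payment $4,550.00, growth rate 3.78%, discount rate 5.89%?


Formula: PV = C / (r - g)
Spread: r - g = 0.0589 - 0.0378 = 0.0211
Substituting: PV = $4,550.00 / 0.0211
PV = $215,639.81

$215,639.81


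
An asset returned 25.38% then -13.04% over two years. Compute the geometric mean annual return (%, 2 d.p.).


Formula: Geometric mean = ((1+r1)*(1+r2))^(1/2) - 1
Product: (1 + 0.2538) * (1 + -0.1304) = 1.2538 * 0.8696 = 1.090304
Square root: 1.090304^0.5 = 1.044176
Geometric mean = 1.044176 - 1 = 0.044176
As percentage: 4.42%

4.42%


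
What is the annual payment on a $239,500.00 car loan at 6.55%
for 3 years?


Formula: PMT = PV * r / (1 - (1+r)^(-n))
Denominator: 1 - (1 + 0.0655)^(-3) = 0.173316
Numerator: $239,500.00 * 0.0655 = 15687.25
PMT = 15687.25 / 0.173316 = $90,512.52

$90,512.52


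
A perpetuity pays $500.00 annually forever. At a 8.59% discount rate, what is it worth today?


Formula: PV = C / r
Substituting: PV = $500.00 / 0.0859
PV = $5,820.72

$5,820.72


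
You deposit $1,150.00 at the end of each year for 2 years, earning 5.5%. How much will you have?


Formula: FV = PMT * ((1+r)^n - 1) / r
Growth factor: (1 + 0.055)^2 = 1.113025
Numerator: 1.113025 - 1 = 0.113025
FV = $1,150.00 * 0.113025 / 0.055 = $2,363.25

$2,363.25


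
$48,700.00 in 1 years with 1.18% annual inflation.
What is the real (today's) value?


Formula: Real value = nominal / (1 + inflation)^years
Price level: (1 + 0.0118)^1 = 1.0118
Real value = $48,700.00 / 1.0118 = $48,132.04

$48,132.04


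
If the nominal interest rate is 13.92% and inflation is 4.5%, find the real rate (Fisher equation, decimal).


Formula: (1 + r_real) = (1 + r_nom) / (1 + inflation)
Substituting: (1 + r_real) = 1.1392 / 1.045
(1 + r_real) = 1.090144
r_real = 1.090144 - 1 = 0.090144

0.090144


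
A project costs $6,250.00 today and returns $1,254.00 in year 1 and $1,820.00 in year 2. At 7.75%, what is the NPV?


Formula: NPV = C0 + C1/(1+r) + C2/(1+r)^2
Discount C1: $1,254.00 / (1 + 0.0775) = $1,163.81
Discount C2: $1,820.00 / (1 + 0.0775)^2 = $1,567.61
NPV = -$6,250.00 + $1,163.81 + $1,567.61 = -$3,518.59

-$3,518.59


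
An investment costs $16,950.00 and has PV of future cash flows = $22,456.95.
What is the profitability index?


Formula: PI = PV(cash flows) / initial investment
Substituting: PI = $22,456.95 / $16,950.00
PI = 1.3249

1.3249


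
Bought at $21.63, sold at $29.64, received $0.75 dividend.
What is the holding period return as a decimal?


Formula: HPR = (P1 - P0 + D) / P0
Gain: $29.64 - $21.63 + $0.75 = $8.76
HPR = $8.76 / $21.63 = 0.405

0.405


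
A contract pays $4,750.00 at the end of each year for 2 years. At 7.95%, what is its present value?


Formula: PV = PMT * (1 - (1+r)^(-n)) / r
Discount factor: (1 + 0.0795)^(-2) = 0.858133
Bracket: 1 - 0.858133 = 0.141867
PV = $4,750.00 * 0.141867 / 0.0795 = $8,476.32

$8,476.32


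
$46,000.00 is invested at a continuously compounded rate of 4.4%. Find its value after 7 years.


Formula: FV = P * e^(r*t)
Exponent: r*t = 0.044 * 7 = 0.308
e^(0.308) = 1.360701
FV = $46,000.00 * 1.360701 = $62,592.25

$62,592.25


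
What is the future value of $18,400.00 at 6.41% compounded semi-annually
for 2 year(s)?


Formula: FV = P * (1 + r/m)^(m*t)
Period rate: r/m = 0.0641 / 2 = 0.03205
Total periods: m*t = 2 * 2 = 4
Growth factor: (1 + 0.03205)^4 = 1.134496
FV = $18,400.00 * 1.134496 = $20,874.73

$20,874.73


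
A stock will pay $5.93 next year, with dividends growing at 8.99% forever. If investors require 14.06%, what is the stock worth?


Formula: P = D1 / (r - g)
Spread: r - g = 0.1406 - 0.0899 = 0.0507
Substituting: P = $5.93 / 0.0507
P = $116.96

$116.96


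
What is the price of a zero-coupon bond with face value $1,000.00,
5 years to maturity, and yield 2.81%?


Formula: Price = FV / (1 + r)^n
Substituting: Price = $1,000.00 / (1 + 0.0281)^5
Discount factor: (1.0281)^5 = 1.148621
Price = $1,000.00 / 1.148621 = $870.61

$870.61


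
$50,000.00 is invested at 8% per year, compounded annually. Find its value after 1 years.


Formula: FV = P * (1 + r)^n
Substituting: FV = $50,000.00 * (1 + 0.08)^1
Growth factor: (1.08)^1 = 1.08
FV = $50,000.00 * 1.08 = $54,000.00

$54,000.00


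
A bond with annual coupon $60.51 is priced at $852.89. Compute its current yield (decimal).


Formula: Current yield = annual coupon / price
Substituting: CY = $60.51 / $852.89
CY = 0.070947

0.070947


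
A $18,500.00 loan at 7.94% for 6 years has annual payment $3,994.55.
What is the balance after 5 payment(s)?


Formula: Balance = PV*(1+r)^k - PMT*((1+r)^k - 1)/r
Growth: (1 + 0.0794)^5 = 1.465251
Accumulated factor: ((1+r)^k - 1)/r = 5.859586
Balance = $18,500.00 * 1.465251 - $3,994.55 * 5.859586
Balance = $3,700.74

$3,700.74


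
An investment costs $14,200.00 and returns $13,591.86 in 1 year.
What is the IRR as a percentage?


Formula: IRR = C1/C0 - 1
Substituting: IRR = $13,591.86 / $14,200.00 - 1
Ratio: 0.957173 - 1 = -0.042827
IRR = -4.2827%

-4.2827%


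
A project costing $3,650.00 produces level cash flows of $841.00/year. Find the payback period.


Formula: Payback = investment / annual cash flow
Substituting: Payback = $3,650.00 / $841.00
Payback = 4.3401 years

4.3401 years


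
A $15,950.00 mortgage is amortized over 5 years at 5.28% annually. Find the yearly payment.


Formula: PMT = PV * r / (1 - (1+r)^(-n))
Denominator: 1 - (1 + 0.0528)^(-5) = 0.226838
Numerator: $15,950.00 * 0.0528 = 842.16
PMT = 842.16 / 0.226838 = $3,712.61

$3,712.61


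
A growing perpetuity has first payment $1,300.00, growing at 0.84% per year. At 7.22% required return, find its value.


Formula: PV = C / (r - g)
Spread: r - g = 0.0722 - 0.0084 = 0.0638
Substituting: PV = $1,300.00 / 0.0638
PV = $20,376.18

$20,376.18


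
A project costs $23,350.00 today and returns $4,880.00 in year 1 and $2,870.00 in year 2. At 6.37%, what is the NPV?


Formula: NPV = C0 + C1/(1+r) + C2/(1+r)^2
Discount C1: $4,880.00 / (1 + 0.0637) = $4,587.76
Discount C2: $2,870.00 / (1 + 0.0637)^2 = $2,536.55
NPV = -$23,350.00 + $4,587.76 + $2,536.55 = -$16,225.69

-$16,225.69


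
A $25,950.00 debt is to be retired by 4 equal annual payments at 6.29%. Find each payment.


Formula: PMT = PV * r / (1 - (1+r)^(-n))
Denominator: 1 - (1 + 0.0629)^(-4) = 0.216516
Numerator: $25,950.00 * 0.0629 = 1632.255
PMT = 1632.255 / 0.216516 = $7,538.74

$7,538.74


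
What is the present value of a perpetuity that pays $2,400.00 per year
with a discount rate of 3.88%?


Formula: PV = C / r
Substituting: PV = $2,400.00 / 0.0388
PV = $61,855.67

$61,855.67


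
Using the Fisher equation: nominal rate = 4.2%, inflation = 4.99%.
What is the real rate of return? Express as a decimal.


Formula: (1 + r_real) = (1 + r_nom) / (1 + inflation)
Substituting: (1 + r_real) = 1.042 / 1.0499
(1 + r_real) = 0.992475
r_real = 0.992475 - 1 = -0.007525

-0.007525


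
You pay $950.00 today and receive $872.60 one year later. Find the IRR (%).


Formula: IRR = C1/C0 - 1
Substituting: IRR = $872.60 / $950.00 - 1
Ratio: 0.918526 - 1 = -0.081474
IRR = -8.1474%

-8.1474%


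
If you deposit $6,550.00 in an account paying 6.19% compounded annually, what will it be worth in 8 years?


Formula: FV = P * (1 + r)^n
Substituting: FV = $6,550.00 * (1 + 0.0619)^8
Growth factor: (1.0619)^8 = 1.616847
FV = $6,550.00 * 1.616847 = $10,590.35

$10,590.35


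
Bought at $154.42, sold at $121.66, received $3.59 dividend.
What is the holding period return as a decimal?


Formula: HPR = (P1 - P0 + D) / P0
Gain: $121.66 - $154.42 + $3.59 = -$29.17
HPR = -$29.17 / $154.42 = -0.1889

-0.1889


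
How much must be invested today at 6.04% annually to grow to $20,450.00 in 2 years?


Formula: PV = FV / (1 + r)^n
Substituting: PV = $20,450.00 / (1 + 0.0604)^2
Discount factor: (1.0604)^2 = 1.124448
PV = $20,450.00 / 1.124448 = $18,186.70

$18,186.70


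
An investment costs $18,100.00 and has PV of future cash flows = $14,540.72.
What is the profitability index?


Formula: PI = PV(cash flows) / initial investment
Substituting: PI = $14,540.72 / $18,100.00
PI = 0.8034

0.8034


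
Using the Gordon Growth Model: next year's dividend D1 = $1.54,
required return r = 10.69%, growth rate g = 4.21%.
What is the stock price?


Formula: P = D1 / (r - g)
Spread: r - g = 0.1069 - 0.0421 = 0.0648
Substituting: P = $1.54 / 0.0648
P = $23.77

$23.77


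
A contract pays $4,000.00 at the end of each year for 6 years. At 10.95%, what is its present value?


Formula: PV = PMT * (1 - (1+r)^(-n)) / r
Discount factor: (1 + 0.1095)^(-6) = 0.536088
Bracket: 1 - 0.536088 = 0.463912
PV = $4,000.00 * 0.463912 / 0.1095 = $16,946.55

$16,946.55


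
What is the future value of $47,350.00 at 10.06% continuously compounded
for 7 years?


Formula: FV = P * e^(r*t)
Exponent: r*t = 0.1006 * 7 = 0.7042
e^(0.7042) = 2.022228
FV = $47,350.00 * 2.022228 = $95,752.51

$95,752.51


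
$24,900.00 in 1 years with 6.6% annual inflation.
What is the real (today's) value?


Formula: Real value = nominal / (1 + inflation)^years
Price level: (1 + 0.066)^1 = 1.066
Real value = $24,900.00 / 1.066 = $23,358.35

$23,358.35


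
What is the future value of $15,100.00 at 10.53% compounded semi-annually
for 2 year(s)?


Formula: FV = P * (1 + r/m)^(m*t)
Period rate: r/m = 0.1053 / 2 = 0.05265
Total periods: m*t = 2 * 2 = 4
Growth factor: (1 + 0.05265)^4 = 1.227824
FV = $15,100.00 * 1.227824 = $18,540.14

$18,540.14


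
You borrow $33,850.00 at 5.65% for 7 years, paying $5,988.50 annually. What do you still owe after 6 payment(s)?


Formula: Balance = PV*(1+r)^k - PMT*((1+r)^k - 1)/r
Growth: (1 + 0.0565)^6 = 1.390647
Accumulated factor: ((1+r)^k - 1)/r = 6.914112
Balance = $33,850.00 * 1.390647 - $5,988.50 * 6.914112
Balance = $5,668.25

$5,668.25


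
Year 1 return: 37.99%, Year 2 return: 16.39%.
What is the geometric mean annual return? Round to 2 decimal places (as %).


Formula: Geometric mean = ((1+r1)*(1+r2))^(1/2) - 1
Product: (1 + 0.3799) * (1 + 0.1639) = 1.3799 * 1.1639 = 1.606066
Square root: 1.606066^0.5 = 1.267306
Geometric mean = 1.267306 - 1 = 0.267306
As percentage: 26.73%

26.73%


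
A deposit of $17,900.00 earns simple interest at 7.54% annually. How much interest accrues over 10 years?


Formula: I = P * r * t
Substituting: I = $17,900.00 * 0.0754 * 10
Step: I = $17,900.00 * 0.754
I = $13,496.60

$13,496.60


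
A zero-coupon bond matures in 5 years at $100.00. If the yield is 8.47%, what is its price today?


Formula: Price = FV / (1 + r)^n
Substituting: Price = $100.00 / (1 + 0.0847)^5
Discount factor: (1.0847)^5 = 1.501579
Price = $100.00 / 1.501579 = $66.60

$66.60


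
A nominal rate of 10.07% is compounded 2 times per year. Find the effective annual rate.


Formula: EAR = (1 + r/m)^m - 1
Period rate: r/m = 0.1007 / 2 = 0.05035
Compounding: (1 + 0.05035)^2 = 1.103235
EAR = 1.103235 - 1 = 0.103235

0.103235


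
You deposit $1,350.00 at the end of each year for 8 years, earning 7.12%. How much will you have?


Formula: FV = PMT * ((1+r)^n - 1) / r
Growth factor: (1 + 0.0712)^8 = 1.733662
Numerator: 1.733662 - 1 = 0.733662
FV = $1,350.00 * 0.733662 / 0.0712 = $13,910.73

$13,910.73


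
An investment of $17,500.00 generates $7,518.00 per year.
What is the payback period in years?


Formula: Payback = investment / annual cash flow
Substituting: Payback = $17,500.00 / $7,518.00
Payback = 2.3277 years

2.3277 years


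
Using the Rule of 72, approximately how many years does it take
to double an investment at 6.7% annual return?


Formula: Years ≈ 72 / r
Substituting: Years ≈ 72 / 6.7
Years ≈ 10.7

10.7 years


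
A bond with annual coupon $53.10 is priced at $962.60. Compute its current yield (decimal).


Formula: Current yield = annual coupon / price
Substituting: CY = $53.10 / $962.60
CY = 0.055163

0.055163


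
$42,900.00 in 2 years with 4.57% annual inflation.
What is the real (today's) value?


Formula: Real value = nominal / (1 + inflation)^years
Price level: (1 + 0.0457)^2 = 1.093488
Real value = $42,900.00 / 1.093488 = $39,232.24

$39,232.24


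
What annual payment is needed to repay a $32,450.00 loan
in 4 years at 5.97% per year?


Formula: PMT = PV * r / (1 - (1+r)^(-n))
Denominator: 1 - (1 + 0.0597)^(-4) = 0.207009
Numerator: $32,450.00 * 0.0597 = 1937.265
PMT = 1937.265 / 0.207009 = $9,358.36

$9,358.36


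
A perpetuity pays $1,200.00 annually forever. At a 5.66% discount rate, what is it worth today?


Formula: PV = C / r
Substituting: PV = $1,200.00 / 0.0566
PV = $21,201.41

$21,201.41


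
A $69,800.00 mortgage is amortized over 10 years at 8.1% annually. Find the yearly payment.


Formula: PMT = PV * r / (1 - (1+r)^(-n))
Denominator: 1 - (1 + 0.081)^(-10) = 0.541074
Numerator: $69,800.00 * 0.081 = 5653.8
PMT = 5653.8 / 0.541074 = $10,449.23

$10,449.23


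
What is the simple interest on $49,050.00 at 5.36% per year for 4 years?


Formula: I = P * r * t
Substituting: I = $49,050.00 * 0.0536 * 4
Step: I = $49,050.00 * 0.2144
I = $10,516.32

$10,516.32


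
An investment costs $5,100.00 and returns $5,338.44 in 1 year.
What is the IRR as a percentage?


Formula: IRR = C1/C0 - 1
Substituting: IRR = $5,338.44 / $5,100.00 - 1
Ratio: 1.046753 - 1 = 0.046753
IRR = 4.6753%

4.6753%


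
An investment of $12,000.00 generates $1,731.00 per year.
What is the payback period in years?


Formula: Payback = investment / annual cash flow
Substituting: Payback = $12,000.00 / $1,731.00
Payback = 6.9324 years

6.9324 years


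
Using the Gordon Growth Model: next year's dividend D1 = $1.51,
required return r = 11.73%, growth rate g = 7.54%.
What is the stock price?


Formula: P = D1 / (r - g)
Spread: r - g = 0.1173 - 0.0754 = 0.0419
Substituting: P = $1.51 / 0.0419
P = $36.04

$36.04


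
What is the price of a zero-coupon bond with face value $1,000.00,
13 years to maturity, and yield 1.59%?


Formula: Price = FV / (1 + r)^n
Substituting: Price = $1,000.00 / (1 + 0.0159)^13
Discount factor: (1.0159)^13 = 1.227616
Price = $1,000.00 / 1.227616 = $814.59

$814.59


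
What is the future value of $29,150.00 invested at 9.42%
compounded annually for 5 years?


Formula: FV = P * (1 + r)^n
Substituting: FV = $29,150.00 * (1 + 0.0942)^5
Growth factor: (1.0942)^5 = 1.568496
FV = $29,150.00 * 1.568496 = $45,721.67

$45,721.67


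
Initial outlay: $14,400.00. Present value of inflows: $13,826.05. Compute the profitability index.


Formula: PI = PV(cash flows) / initial investment
Substituting: PI = $13,826.05 / $14,400.00
PI = 0.9601

0.9601


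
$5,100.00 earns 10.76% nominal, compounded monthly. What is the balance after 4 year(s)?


Formula: FV = P * (1 + r/m)^(m*t)
Period rate: r/m = 0.1076 / 12 = 0.008967
Total periods: m*t = 12 * 4 = 48
Growth factor: (1 + 0.008967)^48 = 1.534925
FV = $5,100.00 * 1.534925 = $7,828.12

$7,828.12


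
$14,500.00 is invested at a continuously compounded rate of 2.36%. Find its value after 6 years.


Formula: FV = P * e^(r*t)
Exponent: r*t = 0.0236 * 6 = 0.1416
e^(0.1416) = 1.152116
FV = $14,500.00 * 1.152116 = $16,705.68

$16,705.68


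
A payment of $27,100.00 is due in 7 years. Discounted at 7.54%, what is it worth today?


Formula: PV = FV / (1 + r)^n
Substituting: PV = $27,100.00 / (1 + 0.0754)^7
Discount factor: (1.0754)^7 = 1.663375
PV = $27,100.00 / 1.663375 = $16,292.17

$16,292.17


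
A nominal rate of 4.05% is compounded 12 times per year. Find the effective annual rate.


Formula: EAR = (1 + r/m)^m - 1
Period rate: r/m = 0.0405 / 12 = 0.003375
Compounding: (1 + 0.003375)^12 = 1.04126
EAR = 1.04126 - 1 = 0.04126

0.04126


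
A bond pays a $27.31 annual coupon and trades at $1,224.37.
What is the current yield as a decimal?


Formula: Current yield = annual coupon / price
Substituting: CY = $27.31 / $1,224.37
CY = 0.022305

0.022305


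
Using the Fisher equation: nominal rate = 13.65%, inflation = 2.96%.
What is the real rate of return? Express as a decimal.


Formula: (1 + r_real) = (1 + r_nom) / (1 + inflation)
Substituting: (1 + r_real) = 1.1365 / 1.0296
(1 + r_real) = 1.103827
r_real = 1.103827 - 1 = 0.103827

0.103827


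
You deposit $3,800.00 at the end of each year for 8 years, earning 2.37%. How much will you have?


Formula: FV = PMT * ((1+r)^n - 1) / r
Growth factor: (1 + 0.0237)^8 = 1.206095
Numerator: 1.206095 - 1 = 0.206095
FV = $3,800.00 * 0.206095 / 0.0237 = $33,044.82

$33,044.82


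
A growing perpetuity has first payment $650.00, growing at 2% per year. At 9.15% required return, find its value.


Formula: PV = C / (r - g)
Spread: r - g = 0.0915 - 0.02 = 0.0715
Substituting: PV = $650.00 / 0.0715
PV = $9,090.91

$9,090.91


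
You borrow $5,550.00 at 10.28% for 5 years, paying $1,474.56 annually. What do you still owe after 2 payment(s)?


Formula: Balance = PV*(1+r)^k - PMT*((1+r)^k - 1)/r
Growth: (1 + 0.1028)^2 = 1.216168
Accumulated factor: ((1+r)^k - 1)/r = 2.1028
Balance = $5,550.00 * 1.216168 - $1,474.56 * 2.1028
Balance = $3,649.03

$3,649.03


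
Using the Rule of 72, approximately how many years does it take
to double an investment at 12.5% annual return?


Formula: Years ≈ 72 / r
Substituting: Years ≈ 72 / 12.5
Years ≈ 5.8

5.8 years


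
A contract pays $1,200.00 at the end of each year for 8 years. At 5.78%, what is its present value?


Formula: PV = PMT * (1 - (1+r)^(-n)) / r
Discount factor: (1 + 0.0578)^(-8) = 0.637928
Bracket: 1 - 0.637928 = 0.362072
PV = $1,200.00 * 0.362072 / 0.0578 = $7,517.07

$7,517.07


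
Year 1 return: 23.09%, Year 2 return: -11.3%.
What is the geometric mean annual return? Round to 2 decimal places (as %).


Formula: Geometric mean = ((1+r1)*(1+r2))^(1/2) - 1
Product: (1 + 0.2309) * (1 + -0.113) = 1.2309 * 0.887 = 1.091808
Square root: 1.091808^0.5 = 1.044896
Geometric mean = 1.044896 - 1 = 0.044896
As percentage: 4.49%

4.49%


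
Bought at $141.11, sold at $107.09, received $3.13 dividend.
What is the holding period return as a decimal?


Formula: HPR = (P1 - P0 + D) / P0
Gain: $107.09 - $141.11 + $3.13 = -$30.89
HPR = -$30.89 / $141.11 = -0.2189

-0.2189


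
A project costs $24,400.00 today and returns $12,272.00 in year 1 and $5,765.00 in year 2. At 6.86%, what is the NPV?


Formula: NPV = C0 + C1/(1+r) + C2/(1+r)^2
Discount C1: $12,272.00 / (1 + 0.0686) = $11,484.18
Discount C2: $5,765.00 / (1 + 0.0686)^2 = $5,048.58
NPV = -$24,400.00 + $11,484.18 + $5,048.58 = -$7,867.24

-$7,867.24


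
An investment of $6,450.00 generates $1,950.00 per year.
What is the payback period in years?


Formula: Payback = investment / annual cash flow
Substituting: Payback = $6,450.00 / $1,950.00
Payback = 3.3077 years

3.3077 years


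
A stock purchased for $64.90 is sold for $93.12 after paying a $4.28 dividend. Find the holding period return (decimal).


Formula: HPR = (P1 - P0 + D) / P0
Gain: $93.12 - $64.90 + $4.28 = $32.50
HPR = $32.50 / $64.90 = 0.5008

0.5008


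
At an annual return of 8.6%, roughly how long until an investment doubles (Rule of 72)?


Formula: Years ≈ 72 / r
Substituting: Years ≈ 72 / 8.6
Years ≈ 8.4

8.4 years


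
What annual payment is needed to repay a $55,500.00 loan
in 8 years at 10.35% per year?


Formula: PMT = PV * r / (1 - (1+r)^(-n))
Denominator: 1 - (1 + 0.1035)^(-8) = 0.545199
Numerator: $55,500.00 * 0.1035 = 5744.25
PMT = 5744.25 / 0.545199 = $10,536.06

$10,536.06


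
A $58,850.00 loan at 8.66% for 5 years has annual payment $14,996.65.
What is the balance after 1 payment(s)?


Formula: Balance = PV*(1+r)^k - PMT*((1+r)^k - 1)/r
Growth: (1 + 0.0866)^1 = 1.0866
Accumulated factor: ((1+r)^k - 1)/r = 1.0
Balance = $58,850.00 * 1.0866 - $14,996.65 * 1.0
Balance = $48,949.76

$48,949.76


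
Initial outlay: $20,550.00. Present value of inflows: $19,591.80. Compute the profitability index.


Formula: PI = PV(cash flows) / initial investment
Substituting: PI = $19,591.80 / $20,550.00
PI = 0.9534

0.9534


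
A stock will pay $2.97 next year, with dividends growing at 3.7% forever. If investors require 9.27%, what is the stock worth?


Formula: P = D1 / (r - g)
Spread: r - g = 0.0927 - 0.037 = 0.0557
Substituting: P = $2.97 / 0.0557
P = $53.32

$53.32


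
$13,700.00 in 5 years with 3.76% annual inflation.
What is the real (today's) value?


Formula: Real value = nominal / (1 + inflation)^years
Price level: (1 + 0.0376)^5 = 1.202679
Real value = $13,700.00 / 1.202679 = $11,391.23

$11,391.23


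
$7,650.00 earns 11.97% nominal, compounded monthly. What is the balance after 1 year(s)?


Formula: FV = P * (1 + r/m)^(m*t)
Period rate: r/m = 0.1197 / 12 = 0.009975
Total periods: m*t = 12 * 1 = 12
Growth factor: (1 + 0.009975)^12 = 1.12649
FV = $7,650.00 * 1.12649 = $8,617.65

$8,617.65


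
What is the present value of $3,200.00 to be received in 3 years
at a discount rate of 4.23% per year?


Formula: PV = FV / (1 + r)^n
Substituting: PV = $3,200.00 / (1 + 0.0423)^3
Discount factor: (1.0423)^3 = 1.132344
PV = $3,200.00 / 1.132344 = $2,826.00

$2,826.00


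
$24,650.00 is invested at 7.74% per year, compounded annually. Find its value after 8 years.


Formula: FV = P * (1 + r)^n
Substituting: FV = $24,650.00 * (1 + 0.0774)^8
Growth factor: (1.0774)^8 = 1.815582
FV = $24,650.00 * 1.815582 = $44,754.09

$44,754.09


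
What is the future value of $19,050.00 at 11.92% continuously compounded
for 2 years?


Formula: FV = P * e^(r*t)
Exponent: r*t = 0.1192 * 2 = 0.2384
e^(0.2384) = 1.269217
FV = $19,050.00 * 1.269217 = $24,178.58

$24,178.58


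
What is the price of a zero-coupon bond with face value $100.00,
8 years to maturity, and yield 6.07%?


Formula: Price = FV / (1 + r)^n
Substituting: Price = $100.00 / (1 + 0.0607)^8
Discount factor: (1.0607)^8 = 1.602288
Price = $100.00 / 1.602288 = $62.41

$62.41


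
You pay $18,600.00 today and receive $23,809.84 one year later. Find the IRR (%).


Formula: IRR = C1/C0 - 1
Substituting: IRR = $23,809.84 / $18,600.00 - 1
Ratio: 1.280099 - 1 = 0.280099
IRR = 28.0099%

28.0099%


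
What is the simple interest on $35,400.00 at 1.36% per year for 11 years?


Formula: I = P * r * t
Substituting: I = $35,400.00 * 0.0136 * 11
Step: I = $35,400.00 * 0.1496
I = $5,295.84

$5,295.84


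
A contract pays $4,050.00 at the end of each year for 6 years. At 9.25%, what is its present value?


Formula: PV = PMT * (1 - (1+r)^(-n)) / r
Discount factor: (1 + 0.0925)^(-6) = 0.588127
Bracket: 1 - 0.588127 = 0.411873
PV = $4,050.00 * 0.411873 / 0.0925 = $18,033.35

$18,033.35


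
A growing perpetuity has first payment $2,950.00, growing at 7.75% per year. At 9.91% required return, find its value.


Formula: PV = C / (r - g)
Spread: r - g = 0.0991 - 0.0775 = 0.0216
Substituting: PV = $2,950.00 / 0.0216
PV = $136,574.07

$136,574.07


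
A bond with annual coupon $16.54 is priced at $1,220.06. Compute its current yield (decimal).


Formula: Current yield = annual coupon / price
Substituting: CY = $16.54 / $1,220.06
CY = 0.013557

0.013557


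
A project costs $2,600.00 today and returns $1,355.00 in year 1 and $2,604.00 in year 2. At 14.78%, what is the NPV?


Formula: NPV = C0 + C1/(1+r) + C2/(1+r)^2
Discount C1: $1,355.00 / (1 + 0.1478) = $1,180.52
Discount C2: $2,604.00 / (1 + 0.1478)^2 = $1,976.55
NPV = -$2,600.00 + $1,180.52 + $1,976.55 = $557.07

$557.07


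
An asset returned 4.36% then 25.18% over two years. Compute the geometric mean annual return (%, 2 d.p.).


Formula: Geometric mean = ((1+r1)*(1+r2))^(1/2) - 1
Product: (1 + 0.0436) * (1 + 0.2518) = 1.0436 * 1.2518 = 1.306378
Square root: 1.306378^0.5 = 1.142969
Geometric mean = 1.142969 - 1 = 0.142969
As percentage: 14.30%

14.30%


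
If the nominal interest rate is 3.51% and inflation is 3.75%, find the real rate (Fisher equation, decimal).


Formula: (1 + r_real) = (1 + r_nom) / (1 + inflation)
Substituting: (1 + r_real) = 1.0351 / 1.0375
(1 + r_real) = 0.997687
r_real = 0.997687 - 1 = -0.002313

-0.002313


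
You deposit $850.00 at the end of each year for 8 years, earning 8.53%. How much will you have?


Formula: FV = PMT * ((1+r)^n - 1) / r
Growth factor: (1 + 0.0853)^8 = 1.924857
Numerator: 1.924857 - 1 = 0.924857
FV = $850.00 * 0.924857 / 0.0853 = $9,216.04

$9,216.04


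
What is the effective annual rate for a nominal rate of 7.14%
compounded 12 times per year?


Formula: EAR = (1 + r/m)^m - 1
Period rate: r/m = 0.0714 / 12 = 0.00595
Compounding: (1 + 0.00595)^12 = 1.073784
EAR = 1.073784 - 1 = 0.073784

0.073784


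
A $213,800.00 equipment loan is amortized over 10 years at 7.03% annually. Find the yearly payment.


Formula: PMT = PV * r / (1 - (1+r)^(-n))
Denominator: 1 - (1 + 0.0703)^(-10) = 0.493074
Numerator: $213,800.00 * 0.0703 = 15030.14
PMT = 15030.14 / 0.493074 = $30,482.54

$30,482.54


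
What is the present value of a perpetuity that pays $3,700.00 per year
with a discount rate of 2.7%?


Formula: PV = C / r
Substituting: PV = $3,700.00 / 0.027
PV = $137,037.04

$137,037.04


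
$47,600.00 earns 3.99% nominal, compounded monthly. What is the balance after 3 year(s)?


Formula: FV = P * (1 + r/m)^(m*t)
Period rate: r/m = 0.0399 / 12 = 0.003325
Total periods: m*t = 12 * 3 = 36
Growth factor: (1 + 0.003325)^36 = 1.126935
FV = $47,600.00 * 1.126935 = $53,642.10

$53,642.10


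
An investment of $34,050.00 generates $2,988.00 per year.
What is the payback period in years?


Formula: Payback = investment / annual cash flow
Substituting: Payback = $34,050.00 / $2,988.00
Payback = 11.3956 years

11.3956 years


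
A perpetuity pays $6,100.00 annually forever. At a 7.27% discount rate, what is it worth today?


Formula: PV = C / r
Substituting: PV = $6,100.00 / 0.0727
PV = $83,906.46

$83,906.46
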